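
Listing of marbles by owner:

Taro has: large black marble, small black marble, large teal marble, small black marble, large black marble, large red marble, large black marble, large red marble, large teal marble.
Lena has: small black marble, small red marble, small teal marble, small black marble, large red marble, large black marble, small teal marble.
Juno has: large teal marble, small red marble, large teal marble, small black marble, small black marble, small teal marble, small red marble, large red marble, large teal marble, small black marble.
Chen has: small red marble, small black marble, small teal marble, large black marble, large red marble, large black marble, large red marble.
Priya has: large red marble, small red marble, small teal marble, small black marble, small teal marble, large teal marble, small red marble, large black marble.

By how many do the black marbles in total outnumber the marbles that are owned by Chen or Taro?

0

black marbles: 16.
marbles owned by Chen or Taro: 16.
16 − 16 = 0.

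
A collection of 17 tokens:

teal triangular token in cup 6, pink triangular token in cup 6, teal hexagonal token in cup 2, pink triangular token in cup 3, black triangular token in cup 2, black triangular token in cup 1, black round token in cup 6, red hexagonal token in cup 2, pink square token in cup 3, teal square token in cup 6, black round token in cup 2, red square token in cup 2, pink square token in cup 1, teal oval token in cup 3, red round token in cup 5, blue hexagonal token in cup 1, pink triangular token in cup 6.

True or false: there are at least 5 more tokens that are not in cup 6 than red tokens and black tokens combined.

There are 12 tokens that are not in cup 6.
red tokens: 3; black tokens: 4; combined: 3 + 4 = 7.
The claim requires 12 − 7 = 5 ≥ 5, which holds.

True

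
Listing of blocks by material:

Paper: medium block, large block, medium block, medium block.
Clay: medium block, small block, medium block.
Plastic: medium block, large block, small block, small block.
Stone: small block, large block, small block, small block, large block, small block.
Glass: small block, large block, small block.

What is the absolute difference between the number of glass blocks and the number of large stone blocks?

1

glass blocks: 3. large stone blocks: 2.
|3 − 2| = 3 − 2 = 1.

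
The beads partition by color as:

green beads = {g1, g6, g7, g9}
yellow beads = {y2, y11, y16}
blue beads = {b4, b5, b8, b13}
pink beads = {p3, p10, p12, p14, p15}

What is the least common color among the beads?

yellow

Counts by color: pink 5, blue 4, green 4, yellow 3.
The minimum is 3, held uniquely by yellow.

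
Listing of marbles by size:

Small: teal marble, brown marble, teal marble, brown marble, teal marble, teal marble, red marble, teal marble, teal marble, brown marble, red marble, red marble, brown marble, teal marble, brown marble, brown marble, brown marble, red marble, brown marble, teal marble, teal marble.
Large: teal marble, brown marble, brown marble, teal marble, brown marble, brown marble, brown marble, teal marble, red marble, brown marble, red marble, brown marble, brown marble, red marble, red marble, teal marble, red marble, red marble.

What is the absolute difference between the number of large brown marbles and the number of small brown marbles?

large brown marbles: 8. small brown marbles: 8.
|8 − 8| = 8 − 8 = 0.

0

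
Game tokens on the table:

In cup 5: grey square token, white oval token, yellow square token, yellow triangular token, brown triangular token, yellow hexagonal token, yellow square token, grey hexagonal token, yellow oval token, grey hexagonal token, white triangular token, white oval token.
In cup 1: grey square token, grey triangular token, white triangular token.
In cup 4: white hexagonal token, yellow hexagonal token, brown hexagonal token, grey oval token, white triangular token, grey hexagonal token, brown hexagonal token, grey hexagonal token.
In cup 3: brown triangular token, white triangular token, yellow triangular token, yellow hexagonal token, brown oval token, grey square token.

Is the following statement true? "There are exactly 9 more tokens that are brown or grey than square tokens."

True

tokens that are brown or grey: 14.
square tokens: 5.
The claim requires 14 − 5 (= 9) to equal 9, which holds.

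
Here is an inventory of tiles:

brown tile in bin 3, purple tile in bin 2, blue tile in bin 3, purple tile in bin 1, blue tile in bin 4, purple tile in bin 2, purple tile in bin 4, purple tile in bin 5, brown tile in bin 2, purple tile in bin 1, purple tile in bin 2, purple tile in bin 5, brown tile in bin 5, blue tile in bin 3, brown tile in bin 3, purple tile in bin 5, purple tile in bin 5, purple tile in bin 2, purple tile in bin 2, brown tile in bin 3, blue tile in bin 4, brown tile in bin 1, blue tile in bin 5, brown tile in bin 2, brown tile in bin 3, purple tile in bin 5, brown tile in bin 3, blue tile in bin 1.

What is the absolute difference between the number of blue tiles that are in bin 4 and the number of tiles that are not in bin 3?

19

blue tiles in bin 4: 2. tiles that are not in bin 3: 21.
|2 − 21| = 21 − 2 = 19.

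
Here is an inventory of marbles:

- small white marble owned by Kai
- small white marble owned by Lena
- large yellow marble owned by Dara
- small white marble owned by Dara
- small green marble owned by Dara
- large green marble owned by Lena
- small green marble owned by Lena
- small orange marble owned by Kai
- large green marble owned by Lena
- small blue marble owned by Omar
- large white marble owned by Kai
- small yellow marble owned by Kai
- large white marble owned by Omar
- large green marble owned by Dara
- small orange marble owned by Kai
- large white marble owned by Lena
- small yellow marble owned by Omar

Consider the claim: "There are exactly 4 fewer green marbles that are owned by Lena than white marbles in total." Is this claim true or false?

green marbles owned by Lena: 3.
white marbles: 6.
The claim requires 6 − 3 (= 3) to equal 4, which does not hold.

False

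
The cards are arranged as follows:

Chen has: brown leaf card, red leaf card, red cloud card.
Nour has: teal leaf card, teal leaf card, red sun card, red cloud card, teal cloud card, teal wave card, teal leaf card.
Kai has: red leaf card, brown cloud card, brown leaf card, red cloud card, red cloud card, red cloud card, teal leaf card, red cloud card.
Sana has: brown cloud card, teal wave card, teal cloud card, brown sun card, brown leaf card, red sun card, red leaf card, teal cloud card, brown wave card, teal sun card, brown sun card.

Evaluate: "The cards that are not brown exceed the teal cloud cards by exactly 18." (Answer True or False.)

True

|cards that are not brown| = 21.
|teal cloud cards| = 3.
The claim requires 21 − 3 (= 18) to equal 18, which holds.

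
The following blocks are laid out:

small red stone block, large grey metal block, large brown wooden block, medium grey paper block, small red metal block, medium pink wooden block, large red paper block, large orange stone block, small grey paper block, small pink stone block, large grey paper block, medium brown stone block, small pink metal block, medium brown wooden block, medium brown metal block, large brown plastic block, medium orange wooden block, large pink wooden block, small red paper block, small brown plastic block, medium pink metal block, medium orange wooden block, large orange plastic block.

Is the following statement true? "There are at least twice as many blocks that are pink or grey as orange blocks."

True

|blocks that are pink or grey| = 9.
|orange blocks| = 4.
The claim requires 9 ≥ 2 × 4 = 8, which holds.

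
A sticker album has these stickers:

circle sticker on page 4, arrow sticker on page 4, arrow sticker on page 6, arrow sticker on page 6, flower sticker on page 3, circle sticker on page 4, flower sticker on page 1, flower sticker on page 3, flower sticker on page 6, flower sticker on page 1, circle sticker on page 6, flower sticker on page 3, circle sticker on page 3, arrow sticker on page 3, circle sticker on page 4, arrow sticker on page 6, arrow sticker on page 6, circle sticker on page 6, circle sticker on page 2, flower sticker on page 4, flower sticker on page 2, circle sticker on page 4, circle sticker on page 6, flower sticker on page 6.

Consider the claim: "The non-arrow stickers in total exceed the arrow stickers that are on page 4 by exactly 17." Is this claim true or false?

True

There are 18 non-arrow stickers.
There is 1 arrow sticker on page 4.
The claim requires 18 − 1 (= 17) to equal 17, which holds.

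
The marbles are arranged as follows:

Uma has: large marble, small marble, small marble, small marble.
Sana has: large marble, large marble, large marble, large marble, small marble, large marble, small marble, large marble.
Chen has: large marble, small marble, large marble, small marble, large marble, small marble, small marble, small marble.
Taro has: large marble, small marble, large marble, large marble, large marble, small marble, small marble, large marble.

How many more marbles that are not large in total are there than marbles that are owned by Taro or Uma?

marbles that are not large: 13.
marbles owned by Taro or Uma: 12.
13 − 12 = 1.

1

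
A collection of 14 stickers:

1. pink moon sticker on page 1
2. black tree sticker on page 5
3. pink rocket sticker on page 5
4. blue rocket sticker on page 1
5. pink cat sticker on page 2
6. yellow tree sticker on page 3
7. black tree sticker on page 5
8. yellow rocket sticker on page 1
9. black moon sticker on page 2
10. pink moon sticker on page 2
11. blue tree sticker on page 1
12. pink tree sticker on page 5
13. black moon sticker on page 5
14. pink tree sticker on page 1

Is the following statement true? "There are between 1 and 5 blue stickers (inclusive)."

There are 2 blue stickers.
The claim requires 1 ≤ 2 ≤ 5, which holds.

True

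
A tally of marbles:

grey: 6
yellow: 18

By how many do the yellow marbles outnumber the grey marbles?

12

yellow marbles: 18.
grey marbles: 6.
18 − 6 = 12.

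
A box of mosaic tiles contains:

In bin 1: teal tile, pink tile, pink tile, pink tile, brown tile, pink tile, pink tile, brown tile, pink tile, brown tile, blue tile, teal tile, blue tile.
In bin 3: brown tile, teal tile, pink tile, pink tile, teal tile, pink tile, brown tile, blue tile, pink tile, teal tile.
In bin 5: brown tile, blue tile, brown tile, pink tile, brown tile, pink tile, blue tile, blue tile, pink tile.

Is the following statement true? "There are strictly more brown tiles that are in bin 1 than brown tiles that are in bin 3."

True

|brown tiles in bin 1| = 3.
|brown tiles in bin 3| = 2.
The claim requires 3 > 2, which holds.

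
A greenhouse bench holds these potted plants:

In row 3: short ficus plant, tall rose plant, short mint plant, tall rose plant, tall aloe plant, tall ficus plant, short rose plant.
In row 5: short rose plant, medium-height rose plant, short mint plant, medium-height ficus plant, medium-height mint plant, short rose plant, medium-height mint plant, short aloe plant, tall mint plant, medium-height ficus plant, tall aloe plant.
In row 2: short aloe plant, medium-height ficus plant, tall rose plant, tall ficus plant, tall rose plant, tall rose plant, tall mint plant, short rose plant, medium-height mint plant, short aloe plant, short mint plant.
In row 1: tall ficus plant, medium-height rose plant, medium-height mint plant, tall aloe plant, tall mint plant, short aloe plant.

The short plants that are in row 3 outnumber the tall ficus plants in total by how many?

0

short plants in row 3: 3.
tall ficus plants: 3.
3 − 3 = 0.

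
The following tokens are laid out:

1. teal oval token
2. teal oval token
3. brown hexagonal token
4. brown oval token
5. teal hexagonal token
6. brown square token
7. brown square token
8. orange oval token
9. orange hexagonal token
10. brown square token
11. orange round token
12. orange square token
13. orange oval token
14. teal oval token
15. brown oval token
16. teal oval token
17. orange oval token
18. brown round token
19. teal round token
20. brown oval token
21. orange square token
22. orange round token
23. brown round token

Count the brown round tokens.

2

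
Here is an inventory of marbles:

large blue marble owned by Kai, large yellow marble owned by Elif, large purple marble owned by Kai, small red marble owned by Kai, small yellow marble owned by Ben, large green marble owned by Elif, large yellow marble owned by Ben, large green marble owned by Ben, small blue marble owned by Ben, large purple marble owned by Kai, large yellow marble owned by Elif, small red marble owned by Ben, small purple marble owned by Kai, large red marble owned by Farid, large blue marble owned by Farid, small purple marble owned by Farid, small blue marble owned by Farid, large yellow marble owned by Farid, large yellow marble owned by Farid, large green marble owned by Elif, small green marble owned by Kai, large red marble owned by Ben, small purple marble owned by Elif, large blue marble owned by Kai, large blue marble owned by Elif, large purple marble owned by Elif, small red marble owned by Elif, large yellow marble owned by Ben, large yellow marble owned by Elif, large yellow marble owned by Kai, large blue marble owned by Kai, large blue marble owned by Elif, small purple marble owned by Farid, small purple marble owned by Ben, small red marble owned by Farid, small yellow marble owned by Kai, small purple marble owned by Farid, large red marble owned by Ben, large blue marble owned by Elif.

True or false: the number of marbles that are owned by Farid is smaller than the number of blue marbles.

False

Count of marbles owned by Farid: 9.
There are 9 blue marbles.
The claim requires 9 < 9, which does not hold.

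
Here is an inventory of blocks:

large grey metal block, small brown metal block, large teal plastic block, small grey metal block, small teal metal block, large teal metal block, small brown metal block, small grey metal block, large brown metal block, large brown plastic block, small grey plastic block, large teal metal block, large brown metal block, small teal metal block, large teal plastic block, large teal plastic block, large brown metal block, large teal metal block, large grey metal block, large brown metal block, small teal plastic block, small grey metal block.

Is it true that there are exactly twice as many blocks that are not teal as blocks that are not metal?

False

|blocks that are not teal| = 13.
|blocks that are not metal| = 6.
The claim requires 13 = 2 × 6 = 12, which does not hold.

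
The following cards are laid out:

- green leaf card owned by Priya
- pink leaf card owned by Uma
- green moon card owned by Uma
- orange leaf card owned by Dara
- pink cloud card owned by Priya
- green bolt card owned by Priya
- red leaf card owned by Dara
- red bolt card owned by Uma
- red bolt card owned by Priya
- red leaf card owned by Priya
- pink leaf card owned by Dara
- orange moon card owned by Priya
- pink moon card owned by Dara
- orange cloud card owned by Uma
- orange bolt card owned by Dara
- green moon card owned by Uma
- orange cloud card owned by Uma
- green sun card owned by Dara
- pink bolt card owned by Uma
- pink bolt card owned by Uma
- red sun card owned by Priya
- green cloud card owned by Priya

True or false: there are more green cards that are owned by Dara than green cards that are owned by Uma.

False

green cards owned by Dara: 1.
green cards owned by Uma: 2.
The claim requires 1 > 2, which does not hold.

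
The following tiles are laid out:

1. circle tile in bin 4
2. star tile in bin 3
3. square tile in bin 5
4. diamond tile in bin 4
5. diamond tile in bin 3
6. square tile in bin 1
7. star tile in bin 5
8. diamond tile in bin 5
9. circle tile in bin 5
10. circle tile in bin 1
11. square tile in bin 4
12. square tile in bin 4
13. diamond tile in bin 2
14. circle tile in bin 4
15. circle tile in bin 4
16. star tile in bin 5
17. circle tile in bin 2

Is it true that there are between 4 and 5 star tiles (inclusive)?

There are 3 star tiles.
The claim requires 4 ≤ 3 ≤ 5, which does not hold.

False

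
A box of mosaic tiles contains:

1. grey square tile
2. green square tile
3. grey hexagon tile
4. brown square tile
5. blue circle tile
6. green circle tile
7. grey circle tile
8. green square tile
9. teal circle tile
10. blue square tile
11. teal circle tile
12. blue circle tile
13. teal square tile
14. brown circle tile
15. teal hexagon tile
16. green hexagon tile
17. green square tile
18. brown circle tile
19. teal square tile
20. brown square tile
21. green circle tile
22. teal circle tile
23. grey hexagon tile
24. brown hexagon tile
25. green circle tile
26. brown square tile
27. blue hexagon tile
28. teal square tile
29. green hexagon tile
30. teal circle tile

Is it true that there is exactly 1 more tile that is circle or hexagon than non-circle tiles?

|tiles that are circle or hexagon| = 19.
|non-circle tiles| = 18.
The claim requires 19 − 18 (= 1) to equal 1, which holds.

True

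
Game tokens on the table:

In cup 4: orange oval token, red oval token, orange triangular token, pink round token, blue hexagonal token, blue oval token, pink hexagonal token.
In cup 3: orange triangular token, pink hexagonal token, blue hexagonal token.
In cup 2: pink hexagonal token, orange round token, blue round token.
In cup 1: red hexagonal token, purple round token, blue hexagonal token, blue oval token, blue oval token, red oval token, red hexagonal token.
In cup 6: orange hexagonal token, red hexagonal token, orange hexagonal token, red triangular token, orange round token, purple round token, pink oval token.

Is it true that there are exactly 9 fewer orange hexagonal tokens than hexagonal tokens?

|orange hexagonal tokens| = 2.
|hexagonal tokens| = 11.
The claim requires 11 − 2 (= 9) to equal 9, which holds.

True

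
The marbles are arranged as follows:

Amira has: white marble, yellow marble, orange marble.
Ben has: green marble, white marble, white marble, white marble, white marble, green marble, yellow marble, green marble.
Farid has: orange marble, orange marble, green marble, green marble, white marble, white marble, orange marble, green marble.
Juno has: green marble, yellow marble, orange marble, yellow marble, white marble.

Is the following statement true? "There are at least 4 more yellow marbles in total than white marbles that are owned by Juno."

|yellow marbles| = 4.
|white marbles owned by Juno| = 1.
The claim requires 4 − 1 = 3 ≥ 4, which does not hold.

False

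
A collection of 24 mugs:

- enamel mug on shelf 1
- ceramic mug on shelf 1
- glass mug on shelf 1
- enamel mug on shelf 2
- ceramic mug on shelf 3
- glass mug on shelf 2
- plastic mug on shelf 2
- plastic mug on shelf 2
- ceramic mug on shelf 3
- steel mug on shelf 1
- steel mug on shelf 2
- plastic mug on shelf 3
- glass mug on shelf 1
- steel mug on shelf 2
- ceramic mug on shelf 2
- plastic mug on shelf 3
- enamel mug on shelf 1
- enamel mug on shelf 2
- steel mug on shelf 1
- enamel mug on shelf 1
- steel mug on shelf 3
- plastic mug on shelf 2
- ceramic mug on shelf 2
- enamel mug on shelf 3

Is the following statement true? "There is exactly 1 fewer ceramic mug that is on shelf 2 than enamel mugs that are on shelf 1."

There are 2 ceramic mugs on shelf 2.
There are 3 enamel mugs on shelf 1.
The claim requires 3 − 2 (= 1) to equal 1, which holds.

True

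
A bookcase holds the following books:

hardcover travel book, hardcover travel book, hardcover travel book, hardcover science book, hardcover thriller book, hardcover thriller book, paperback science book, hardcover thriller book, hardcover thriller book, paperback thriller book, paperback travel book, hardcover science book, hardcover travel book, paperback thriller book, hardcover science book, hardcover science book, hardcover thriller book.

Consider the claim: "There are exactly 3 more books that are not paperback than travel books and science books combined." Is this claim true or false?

True

There are 13 books that are not paperback.
travel books: 5; science books: 5; combined: 5 + 5 = 10.
The claim requires 13 − 10 (= 3) to equal 3, which holds.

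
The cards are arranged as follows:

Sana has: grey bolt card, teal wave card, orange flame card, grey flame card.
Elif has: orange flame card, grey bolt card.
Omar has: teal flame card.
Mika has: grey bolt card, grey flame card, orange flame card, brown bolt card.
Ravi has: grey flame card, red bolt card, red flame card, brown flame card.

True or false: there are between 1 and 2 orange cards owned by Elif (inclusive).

|orange cards owned by Elif| = 1.
The claim requires 1 ≤ 1 ≤ 2, which holds.

True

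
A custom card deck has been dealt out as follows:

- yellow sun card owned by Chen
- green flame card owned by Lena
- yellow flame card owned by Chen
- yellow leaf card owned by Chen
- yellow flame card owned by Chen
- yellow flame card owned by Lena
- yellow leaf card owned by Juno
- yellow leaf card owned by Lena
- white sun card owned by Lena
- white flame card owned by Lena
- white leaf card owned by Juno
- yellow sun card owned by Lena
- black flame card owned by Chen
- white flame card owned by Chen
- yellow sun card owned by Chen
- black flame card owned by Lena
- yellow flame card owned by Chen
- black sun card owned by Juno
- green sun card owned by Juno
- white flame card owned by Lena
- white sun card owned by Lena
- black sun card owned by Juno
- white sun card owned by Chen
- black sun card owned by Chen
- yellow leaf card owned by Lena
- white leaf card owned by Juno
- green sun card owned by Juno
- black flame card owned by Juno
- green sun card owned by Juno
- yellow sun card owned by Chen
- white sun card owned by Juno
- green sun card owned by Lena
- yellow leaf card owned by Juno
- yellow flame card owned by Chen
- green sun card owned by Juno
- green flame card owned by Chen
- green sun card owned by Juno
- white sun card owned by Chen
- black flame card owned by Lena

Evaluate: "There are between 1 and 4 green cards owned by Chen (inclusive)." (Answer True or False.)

True

|green cards owned by Chen| = 1.
The claim requires 1 ≤ 1 ≤ 4, which holds.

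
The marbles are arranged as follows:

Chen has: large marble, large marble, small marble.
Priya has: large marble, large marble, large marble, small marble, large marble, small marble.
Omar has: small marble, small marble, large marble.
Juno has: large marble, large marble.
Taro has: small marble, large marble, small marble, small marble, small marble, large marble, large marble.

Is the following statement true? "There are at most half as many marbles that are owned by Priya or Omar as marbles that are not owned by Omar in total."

True

|marbles owned by Priya or Omar| = 9.
|marbles that are not owned by Omar| = 18.
The claim requires 2 × 9 = 18 ≤ 18, which holds.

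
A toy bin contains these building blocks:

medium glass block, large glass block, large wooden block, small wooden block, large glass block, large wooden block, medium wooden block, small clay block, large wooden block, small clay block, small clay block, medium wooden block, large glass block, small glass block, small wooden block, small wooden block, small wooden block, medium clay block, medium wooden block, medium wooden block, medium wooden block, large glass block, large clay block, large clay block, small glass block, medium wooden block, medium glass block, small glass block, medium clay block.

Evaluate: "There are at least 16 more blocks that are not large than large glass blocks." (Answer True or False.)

There are 20 blocks that are not large.
There are 4 large glass blocks.
The claim requires 20 − 4 = 16 ≥ 16, which holds.

True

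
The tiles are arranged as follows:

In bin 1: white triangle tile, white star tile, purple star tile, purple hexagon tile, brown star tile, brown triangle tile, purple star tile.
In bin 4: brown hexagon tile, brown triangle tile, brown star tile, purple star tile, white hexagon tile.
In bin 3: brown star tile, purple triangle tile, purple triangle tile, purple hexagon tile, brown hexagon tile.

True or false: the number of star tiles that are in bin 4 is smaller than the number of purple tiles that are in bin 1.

|star tiles in bin 4| = 2.
|purple tiles in bin 1| = 3.
The claim requires 2 < 3, which holds.

True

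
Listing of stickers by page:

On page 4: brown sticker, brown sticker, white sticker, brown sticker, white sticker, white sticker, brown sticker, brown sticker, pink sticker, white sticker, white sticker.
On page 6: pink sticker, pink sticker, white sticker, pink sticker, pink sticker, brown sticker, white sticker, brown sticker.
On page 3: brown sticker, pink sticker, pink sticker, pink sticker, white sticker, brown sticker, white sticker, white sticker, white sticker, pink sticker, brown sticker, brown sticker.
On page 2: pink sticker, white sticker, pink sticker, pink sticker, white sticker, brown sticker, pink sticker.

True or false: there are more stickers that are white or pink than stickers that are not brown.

|stickers that are white or pink| = 26.
|stickers that are not brown| = 26.
The claim requires 26 > 26, which does not hold.

False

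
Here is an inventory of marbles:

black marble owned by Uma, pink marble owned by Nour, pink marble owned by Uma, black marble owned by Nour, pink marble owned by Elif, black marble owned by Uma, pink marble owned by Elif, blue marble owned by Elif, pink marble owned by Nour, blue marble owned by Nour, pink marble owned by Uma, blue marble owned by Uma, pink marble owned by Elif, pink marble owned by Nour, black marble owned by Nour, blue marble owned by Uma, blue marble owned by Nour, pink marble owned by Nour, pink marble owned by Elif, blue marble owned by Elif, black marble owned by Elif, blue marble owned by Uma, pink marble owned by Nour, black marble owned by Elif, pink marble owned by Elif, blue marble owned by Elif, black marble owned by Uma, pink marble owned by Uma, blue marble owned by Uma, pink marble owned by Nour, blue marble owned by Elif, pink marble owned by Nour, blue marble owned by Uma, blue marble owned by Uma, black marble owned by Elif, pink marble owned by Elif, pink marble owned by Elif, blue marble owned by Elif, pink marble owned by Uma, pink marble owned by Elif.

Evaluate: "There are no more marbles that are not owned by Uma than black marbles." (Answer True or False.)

False

Count of marbles that are not owned by Uma: 27.
There are 8 black marbles.
The claim requires 27 ≤ 8, which does not hold.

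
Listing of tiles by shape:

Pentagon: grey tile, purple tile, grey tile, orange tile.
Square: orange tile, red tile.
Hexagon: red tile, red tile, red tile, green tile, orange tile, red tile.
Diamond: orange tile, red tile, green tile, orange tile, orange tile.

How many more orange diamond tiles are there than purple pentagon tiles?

2

orange diamond tiles: 3.
purple pentagon tiles: 1.
3 − 1 = 2.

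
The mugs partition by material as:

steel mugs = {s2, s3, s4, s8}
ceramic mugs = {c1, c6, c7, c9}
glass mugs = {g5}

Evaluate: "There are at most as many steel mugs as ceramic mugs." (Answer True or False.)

There are 4 steel mugs.
There are 4 ceramic mugs.
The claim requires 4 ≤ 4, which holds.

True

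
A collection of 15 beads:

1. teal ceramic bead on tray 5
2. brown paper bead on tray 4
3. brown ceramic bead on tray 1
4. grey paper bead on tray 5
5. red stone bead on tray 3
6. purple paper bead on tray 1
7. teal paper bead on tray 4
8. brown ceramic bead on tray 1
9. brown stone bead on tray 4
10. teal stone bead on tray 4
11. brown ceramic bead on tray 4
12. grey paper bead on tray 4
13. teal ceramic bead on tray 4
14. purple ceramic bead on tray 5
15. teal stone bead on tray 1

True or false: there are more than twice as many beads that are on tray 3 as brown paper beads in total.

False

|beads on tray 3| = 1.
|brown paper beads| = 1.
The claim requires 1 > 2 × 1 = 2, which does not hold.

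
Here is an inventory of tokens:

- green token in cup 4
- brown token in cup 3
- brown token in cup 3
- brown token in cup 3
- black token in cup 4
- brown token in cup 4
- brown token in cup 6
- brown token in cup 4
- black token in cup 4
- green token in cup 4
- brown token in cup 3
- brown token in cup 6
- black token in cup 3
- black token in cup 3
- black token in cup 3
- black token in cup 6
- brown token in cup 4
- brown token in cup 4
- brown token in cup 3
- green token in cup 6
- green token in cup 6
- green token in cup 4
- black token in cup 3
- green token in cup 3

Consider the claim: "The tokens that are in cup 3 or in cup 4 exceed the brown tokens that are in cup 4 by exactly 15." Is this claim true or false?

There are 19 tokens in cup 3 or in cup 4.
There are 4 brown tokens in cup 4.
The claim requires 19 − 4 (= 15) to equal 15, which holds.

True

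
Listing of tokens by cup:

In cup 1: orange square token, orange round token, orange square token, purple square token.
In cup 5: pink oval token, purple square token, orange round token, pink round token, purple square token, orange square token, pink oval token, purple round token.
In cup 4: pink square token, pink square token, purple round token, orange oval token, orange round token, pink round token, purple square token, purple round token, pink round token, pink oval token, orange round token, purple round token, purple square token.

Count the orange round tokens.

4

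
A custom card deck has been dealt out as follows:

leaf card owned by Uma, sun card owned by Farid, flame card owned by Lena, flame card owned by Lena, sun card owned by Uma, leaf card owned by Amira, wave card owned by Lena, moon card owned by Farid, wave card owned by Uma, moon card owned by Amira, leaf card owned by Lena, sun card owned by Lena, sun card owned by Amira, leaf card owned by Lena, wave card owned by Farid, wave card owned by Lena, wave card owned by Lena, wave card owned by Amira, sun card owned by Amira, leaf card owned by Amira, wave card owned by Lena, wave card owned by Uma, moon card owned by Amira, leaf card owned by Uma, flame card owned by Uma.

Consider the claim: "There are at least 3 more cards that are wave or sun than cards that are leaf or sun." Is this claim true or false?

False

There are 13 cards that are wave or sun.
There are 11 cards that are leaf or sun.
The claim requires 13 − 11 = 2 ≥ 3, which does not hold.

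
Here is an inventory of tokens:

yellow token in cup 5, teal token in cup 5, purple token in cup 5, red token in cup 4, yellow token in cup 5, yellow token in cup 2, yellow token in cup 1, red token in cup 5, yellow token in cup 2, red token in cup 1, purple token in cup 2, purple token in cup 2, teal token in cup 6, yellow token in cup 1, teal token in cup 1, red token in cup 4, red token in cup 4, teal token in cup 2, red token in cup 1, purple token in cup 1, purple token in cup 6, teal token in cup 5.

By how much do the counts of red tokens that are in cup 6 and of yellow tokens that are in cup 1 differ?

red tokens in cup 6: 0. yellow tokens in cup 1: 2.
|0 − 2| = 2 − 0 = 2.

2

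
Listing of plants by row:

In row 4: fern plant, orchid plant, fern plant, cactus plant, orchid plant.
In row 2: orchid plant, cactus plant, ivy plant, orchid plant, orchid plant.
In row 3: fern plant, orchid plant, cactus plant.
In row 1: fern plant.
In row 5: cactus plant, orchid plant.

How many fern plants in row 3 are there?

1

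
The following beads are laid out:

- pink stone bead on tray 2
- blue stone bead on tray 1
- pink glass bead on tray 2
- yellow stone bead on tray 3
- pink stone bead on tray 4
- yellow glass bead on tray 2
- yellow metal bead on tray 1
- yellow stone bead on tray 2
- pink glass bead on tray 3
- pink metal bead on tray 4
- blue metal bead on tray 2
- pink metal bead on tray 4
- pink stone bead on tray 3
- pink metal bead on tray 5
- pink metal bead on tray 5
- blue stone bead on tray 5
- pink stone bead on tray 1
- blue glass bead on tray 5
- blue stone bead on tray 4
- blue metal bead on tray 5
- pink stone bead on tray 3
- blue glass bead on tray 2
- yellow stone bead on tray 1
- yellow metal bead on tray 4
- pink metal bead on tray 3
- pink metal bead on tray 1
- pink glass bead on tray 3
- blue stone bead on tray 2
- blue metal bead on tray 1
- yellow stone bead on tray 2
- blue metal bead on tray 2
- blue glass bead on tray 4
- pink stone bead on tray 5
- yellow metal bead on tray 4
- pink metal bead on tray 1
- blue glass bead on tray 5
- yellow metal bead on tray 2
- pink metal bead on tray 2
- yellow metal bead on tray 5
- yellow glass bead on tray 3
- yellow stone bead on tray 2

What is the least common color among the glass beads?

yellow

Counts by color (restricted to glass beads): blue 4, pink 3, yellow 2.
The minimum is 2, held uniquely by yellow.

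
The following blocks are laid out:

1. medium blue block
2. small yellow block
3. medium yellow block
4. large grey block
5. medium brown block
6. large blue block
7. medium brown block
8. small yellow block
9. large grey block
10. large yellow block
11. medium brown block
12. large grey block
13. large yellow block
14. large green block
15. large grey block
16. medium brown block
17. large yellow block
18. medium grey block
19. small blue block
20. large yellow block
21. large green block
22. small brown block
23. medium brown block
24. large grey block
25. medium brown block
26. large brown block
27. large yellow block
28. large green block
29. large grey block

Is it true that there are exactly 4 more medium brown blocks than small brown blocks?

False

medium brown blocks: 6.
small brown blocks: 1.
The claim requires 6 − 1 (= 5) to equal 4, which does not hold.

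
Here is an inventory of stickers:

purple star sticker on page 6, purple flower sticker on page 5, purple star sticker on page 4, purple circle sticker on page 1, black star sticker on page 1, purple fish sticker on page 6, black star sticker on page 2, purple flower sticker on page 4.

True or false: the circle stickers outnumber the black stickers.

|circle stickers| = 1.
|black stickers| = 2.
The claim requires 1 > 2, which does not hold.

False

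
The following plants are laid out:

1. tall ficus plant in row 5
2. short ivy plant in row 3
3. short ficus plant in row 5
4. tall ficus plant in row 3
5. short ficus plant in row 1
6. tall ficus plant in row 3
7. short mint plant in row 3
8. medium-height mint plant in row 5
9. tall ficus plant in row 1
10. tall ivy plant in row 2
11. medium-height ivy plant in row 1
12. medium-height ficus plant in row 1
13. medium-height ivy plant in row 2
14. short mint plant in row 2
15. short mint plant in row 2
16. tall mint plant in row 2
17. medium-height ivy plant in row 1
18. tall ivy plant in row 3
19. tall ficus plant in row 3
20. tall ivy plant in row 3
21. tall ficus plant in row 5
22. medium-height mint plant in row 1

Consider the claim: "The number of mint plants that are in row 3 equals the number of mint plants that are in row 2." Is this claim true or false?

False

There is 1 mint plant in row 3.
There are 3 mint plants in row 2.
The claim requires 1 = 3, which does not hold.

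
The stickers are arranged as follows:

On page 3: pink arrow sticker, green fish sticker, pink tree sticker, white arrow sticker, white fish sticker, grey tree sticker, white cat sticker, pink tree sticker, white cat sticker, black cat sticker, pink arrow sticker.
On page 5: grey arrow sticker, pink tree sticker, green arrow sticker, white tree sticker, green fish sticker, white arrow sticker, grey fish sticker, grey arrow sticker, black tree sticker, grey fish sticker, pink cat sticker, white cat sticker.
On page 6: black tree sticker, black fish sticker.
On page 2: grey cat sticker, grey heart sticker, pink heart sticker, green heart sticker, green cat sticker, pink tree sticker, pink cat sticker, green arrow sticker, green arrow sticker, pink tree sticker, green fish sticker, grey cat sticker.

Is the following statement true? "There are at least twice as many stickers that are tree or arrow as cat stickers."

stickers that are tree or arrow: 18.
cat stickers: 9.
The claim requires 18 ≥ 2 × 9 = 18, which holds.

True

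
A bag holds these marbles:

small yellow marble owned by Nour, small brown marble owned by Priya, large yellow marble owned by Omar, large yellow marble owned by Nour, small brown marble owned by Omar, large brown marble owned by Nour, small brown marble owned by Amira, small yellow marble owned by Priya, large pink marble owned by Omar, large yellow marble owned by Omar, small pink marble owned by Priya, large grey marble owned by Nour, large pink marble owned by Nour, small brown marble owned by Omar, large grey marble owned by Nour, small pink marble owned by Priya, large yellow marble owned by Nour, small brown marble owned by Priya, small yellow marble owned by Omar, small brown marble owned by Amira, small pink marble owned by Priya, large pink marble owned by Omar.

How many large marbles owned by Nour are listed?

6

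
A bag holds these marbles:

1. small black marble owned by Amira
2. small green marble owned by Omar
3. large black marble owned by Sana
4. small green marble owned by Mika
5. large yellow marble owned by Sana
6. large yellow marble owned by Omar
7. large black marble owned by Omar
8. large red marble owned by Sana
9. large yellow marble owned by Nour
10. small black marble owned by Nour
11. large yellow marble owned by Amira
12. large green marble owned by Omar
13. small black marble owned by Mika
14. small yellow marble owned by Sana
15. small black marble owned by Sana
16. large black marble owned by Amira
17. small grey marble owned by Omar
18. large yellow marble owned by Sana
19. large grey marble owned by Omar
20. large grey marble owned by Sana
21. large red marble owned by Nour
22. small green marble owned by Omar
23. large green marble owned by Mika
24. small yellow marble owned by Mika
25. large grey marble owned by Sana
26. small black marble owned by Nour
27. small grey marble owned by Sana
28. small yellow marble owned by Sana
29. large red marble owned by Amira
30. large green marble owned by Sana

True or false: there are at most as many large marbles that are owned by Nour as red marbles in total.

True

large marbles owned by Nour: 2.
red marbles: 3.
The claim requires 2 ≤ 3, which holds.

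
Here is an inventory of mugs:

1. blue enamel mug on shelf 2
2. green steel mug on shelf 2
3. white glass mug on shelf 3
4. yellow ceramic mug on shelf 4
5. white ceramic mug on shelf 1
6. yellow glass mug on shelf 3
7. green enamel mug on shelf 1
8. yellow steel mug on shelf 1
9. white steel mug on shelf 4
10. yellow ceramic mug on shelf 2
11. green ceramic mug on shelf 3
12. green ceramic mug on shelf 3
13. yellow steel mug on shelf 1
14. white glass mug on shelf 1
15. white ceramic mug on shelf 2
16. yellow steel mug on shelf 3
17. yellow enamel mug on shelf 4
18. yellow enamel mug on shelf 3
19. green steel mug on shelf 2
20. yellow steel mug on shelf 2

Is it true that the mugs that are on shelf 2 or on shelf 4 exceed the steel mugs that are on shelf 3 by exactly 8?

True

mugs on shelf 2 or on shelf 4: 9.
steel mugs on shelf 3: 1.
The claim requires 9 − 1 (= 8) to equal 8, which holds.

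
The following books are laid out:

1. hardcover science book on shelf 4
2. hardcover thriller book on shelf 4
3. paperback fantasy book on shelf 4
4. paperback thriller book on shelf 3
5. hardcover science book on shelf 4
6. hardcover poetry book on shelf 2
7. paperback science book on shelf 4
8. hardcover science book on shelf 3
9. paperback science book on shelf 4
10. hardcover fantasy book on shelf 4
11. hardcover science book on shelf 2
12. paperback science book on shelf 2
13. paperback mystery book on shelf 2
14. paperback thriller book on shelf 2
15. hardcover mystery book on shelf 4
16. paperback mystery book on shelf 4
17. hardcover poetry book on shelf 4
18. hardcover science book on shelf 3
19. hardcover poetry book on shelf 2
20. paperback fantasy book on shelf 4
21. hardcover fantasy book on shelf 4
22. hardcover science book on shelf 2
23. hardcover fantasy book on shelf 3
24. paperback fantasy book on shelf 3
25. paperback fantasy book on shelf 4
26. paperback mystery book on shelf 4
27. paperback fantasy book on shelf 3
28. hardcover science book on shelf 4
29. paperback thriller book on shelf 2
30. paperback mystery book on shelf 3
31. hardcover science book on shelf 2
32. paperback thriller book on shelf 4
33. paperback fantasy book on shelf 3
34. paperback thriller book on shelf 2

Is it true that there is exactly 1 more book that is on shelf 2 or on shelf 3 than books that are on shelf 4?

False

books on shelf 2 or on shelf 3: 18.
books on shelf 4: 16.
The claim requires 18 − 16 (= 2) to equal 1, which does not hold.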